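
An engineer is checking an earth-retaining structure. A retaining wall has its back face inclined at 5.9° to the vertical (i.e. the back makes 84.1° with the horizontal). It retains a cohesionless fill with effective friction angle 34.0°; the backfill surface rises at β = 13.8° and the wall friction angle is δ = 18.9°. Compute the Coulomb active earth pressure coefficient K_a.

0.359

K_a = sin²(α+φ) / [sin²α · sin(α−δ) · (1 + √{sin(φ+δ)sin(φ−β) / (sin(α−δ)sin(α+β))})²].
With α = 84.1°, φ = 34.0°, δ = 18.9°, β = 13.8°: K_a = 0.3590.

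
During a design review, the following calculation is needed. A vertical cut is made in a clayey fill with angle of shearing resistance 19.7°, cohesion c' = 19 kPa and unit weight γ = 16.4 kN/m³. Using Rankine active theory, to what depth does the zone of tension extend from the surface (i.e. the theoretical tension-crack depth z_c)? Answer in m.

K_a = tan²(45° − 19.7°/2) = 0.4958; √K_a = 0.7041.
The active pressure is zero where K_a γ z = 2c√K_a, so z_c = 2c/(γ√K_a) = 2×19/(16.4×0.7041) = 3.291 m.

3.29 m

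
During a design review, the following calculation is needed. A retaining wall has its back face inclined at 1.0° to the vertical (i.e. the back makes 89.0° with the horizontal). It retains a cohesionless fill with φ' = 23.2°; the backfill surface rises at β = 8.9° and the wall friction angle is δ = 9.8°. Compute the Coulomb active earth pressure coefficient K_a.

0.464

K_a = sin²(α+φ) / [sin²α · sin(α−δ) · (1 + √{sin(φ+δ)sin(φ−β) / (sin(α−δ)sin(α+β))})²].
With α = 89.0°, φ = 23.2°, δ = 9.8°, β = 8.9°: K_a = 0.4639.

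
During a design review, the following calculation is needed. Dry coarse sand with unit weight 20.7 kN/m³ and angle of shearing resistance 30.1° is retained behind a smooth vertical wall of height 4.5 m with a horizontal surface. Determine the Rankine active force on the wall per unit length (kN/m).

K_a = tan²(45° − φ/2) = 0.3320.
P_a = ½ K_a γ H² = 0.5 × 0.3320 × 20.7 × 4.5² = 69.58 kN/m.

69.6 kN/m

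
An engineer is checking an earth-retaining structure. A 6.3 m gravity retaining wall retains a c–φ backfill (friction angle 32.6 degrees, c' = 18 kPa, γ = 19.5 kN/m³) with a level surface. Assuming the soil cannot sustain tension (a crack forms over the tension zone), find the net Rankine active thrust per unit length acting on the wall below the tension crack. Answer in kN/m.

25.1 kN/m

K_a = 0.2997; √K_a = 0.5475.
Tension-crack depth z_c = 2c/(γ√K_a) = 2×18/(19.5×0.5475) = 3.372 m.
σ_a at base = K_a γ H − 2c√K_a = 0.2997×19.5×6.3 − 2×18×0.5475 = 17.11 kPa.
P_a = ½ × 17.11 × (H − z_c) = 0.5×17.11×2.928 = 25.05 kN/m.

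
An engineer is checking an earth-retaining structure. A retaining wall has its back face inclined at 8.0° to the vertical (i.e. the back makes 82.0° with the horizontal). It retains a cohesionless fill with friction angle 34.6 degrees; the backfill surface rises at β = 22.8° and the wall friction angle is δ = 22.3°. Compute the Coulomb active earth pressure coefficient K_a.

0.447

K_a = sin²(α+φ) / [sin²α · sin(α−δ) · (1 + √{sin(φ+δ)sin(φ−β) / (sin(α−δ)sin(α+β))})²].
With α = 82.0°, φ = 34.6°, δ = 22.3°, β = 22.8°: K_a = 0.4473.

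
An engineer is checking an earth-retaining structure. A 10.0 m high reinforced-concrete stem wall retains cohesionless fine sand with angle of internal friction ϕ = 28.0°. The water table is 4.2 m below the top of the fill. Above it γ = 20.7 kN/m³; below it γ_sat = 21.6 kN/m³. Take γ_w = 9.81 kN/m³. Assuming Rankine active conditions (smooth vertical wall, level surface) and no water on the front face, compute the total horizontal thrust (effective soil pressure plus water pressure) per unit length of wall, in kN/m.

K_a = tan²(45° − φ/2) = 0.3610.
γ' = 21.6 − 9.81 = 11.79 kN/m³. Depth below WT = 5.8 m.
σ'_h at WT = K_a γ d_w = 31.39 kPa; at base = 31.39 + K_a γ' × 5.8 = 56.08 kPa.
P₁ (0–4.2 m) = ½×31.39×4.2 = 65.92. P₂ (4.2–10.0 m) = ½(31.39+56.08)×5.8 = 253.6.
P_w = ½ γ_w h₂² = 0.5×9.81×5.8² = 165.0. Total = 65.92+253.6+165.0 = 484.6 kN/m.

485 kN/m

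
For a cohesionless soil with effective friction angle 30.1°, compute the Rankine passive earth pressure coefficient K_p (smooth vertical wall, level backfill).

K_p = (1 + sin φ)/(1 − sin φ) = tan²(45° + 30.1°/2) = 3.012.

3.01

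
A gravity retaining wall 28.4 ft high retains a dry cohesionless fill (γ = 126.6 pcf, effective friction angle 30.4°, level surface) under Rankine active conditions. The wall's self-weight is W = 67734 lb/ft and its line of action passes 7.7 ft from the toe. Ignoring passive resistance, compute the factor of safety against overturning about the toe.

3.29

K_a = tan²(45° − 30.4°/2) = 0.3280.
P_a = ½K_aγH² = 0.5×0.3280×126.6×28.4² = 16750 lb/ft, acting at H/3 = 9.467 ft above the base.
Overturning moment M_o = P_a × H/3 = 16750 × 9.467 = 158500.
Resisting moment M_r = W × 7.7 = 67734 × 7.7 = 521600.
FS_overturning = M_r/M_o = 521600/158500 = 3.290.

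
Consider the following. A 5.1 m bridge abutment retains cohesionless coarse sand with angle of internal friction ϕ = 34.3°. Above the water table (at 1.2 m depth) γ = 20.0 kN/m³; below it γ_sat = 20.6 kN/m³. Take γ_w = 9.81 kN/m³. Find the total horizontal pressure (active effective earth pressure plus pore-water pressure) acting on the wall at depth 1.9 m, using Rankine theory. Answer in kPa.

K_a = (1 − sin φ)/(1 + sin φ) = 0.2792.
γ' = 20.6 − 9.81 = 10.79 kN/m³.
Effective vertical stress at 1.9 m: σ'_v = 20.0×1.2 + 10.79×0.700 = 31.55 kPa.
σ'_h = K_a σ'_v = 0.2792 × 31.55 = 8.808 kPa; u = γ_w × 0.700 = 6.867 kPa.
Total σ_h = 8.808 + 6.867 = 15.68 kPa.

15.7 kPa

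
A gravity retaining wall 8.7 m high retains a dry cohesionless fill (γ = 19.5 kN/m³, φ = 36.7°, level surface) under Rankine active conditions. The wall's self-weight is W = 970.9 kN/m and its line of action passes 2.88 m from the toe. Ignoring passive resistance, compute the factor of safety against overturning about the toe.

5.19

K_a = tan²(45° − 36.7°/2) = 0.2519.
P_a = ½K_aγH² = 0.5×0.2519×19.5×8.7² = 185.9 kN/m, acting at H/3 = 2.900 m above the base.
Overturning moment M_o = P_a × H/3 = 185.9 × 2.900 = 539.0.
Resisting moment M_r = W × 2.88 = 970.9 × 2.88 = 2796.
FS_overturning = M_r/M_o = 2796/539.0 = 5.188.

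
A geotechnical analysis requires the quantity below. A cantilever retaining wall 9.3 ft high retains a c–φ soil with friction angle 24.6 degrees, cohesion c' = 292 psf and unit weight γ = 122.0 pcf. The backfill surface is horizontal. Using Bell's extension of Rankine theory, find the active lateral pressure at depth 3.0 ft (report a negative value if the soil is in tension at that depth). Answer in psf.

-224 psf

K_a = (1 − sin φ)/(1 + sin φ) = 0.4121.
σ_a = K_a γ z − 2c√K_a = 0.4121×122.0×3.0 − 2×292×0.6420 = -224.1 psf.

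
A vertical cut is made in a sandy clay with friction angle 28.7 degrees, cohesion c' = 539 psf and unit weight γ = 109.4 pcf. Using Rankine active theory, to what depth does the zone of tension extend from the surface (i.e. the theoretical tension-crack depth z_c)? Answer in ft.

K_a = tan²(45° − 28.7°/2) = 0.3511; √K_a = 0.5926.
The active pressure is zero where K_a γ z = 2c√K_a, so z_c = 2c/(γ√K_a) = 2×539/(109.4×0.5926) = 16.63 ft.

16.6 ft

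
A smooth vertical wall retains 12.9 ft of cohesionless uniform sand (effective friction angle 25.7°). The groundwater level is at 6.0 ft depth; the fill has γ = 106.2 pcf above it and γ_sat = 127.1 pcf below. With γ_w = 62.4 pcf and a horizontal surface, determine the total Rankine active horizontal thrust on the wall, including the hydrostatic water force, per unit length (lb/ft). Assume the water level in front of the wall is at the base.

K_a = tan²(45° − φ/2) = 0.3950.
γ' = 127.1 − 62.4 = 64.70 pcf. Depth below WT = 6.9 ft.
σ'_h at WT = K_a γ d_w = 251.7 psf; at base = 251.7 + K_a γ' × 6.9 = 428.1 psf.
P₁ (0–6.0 ft) = ½×251.7×6.0 = 755.1. P₂ (6.0–12.9 ft) = ½(251.7+428.1)×6.9 = 2345.
P_w = ½ γ_w h₂² = 0.5×62.4×6.9² = 1485. Total = 755.1+2345+1485 = 4586 lb/ft.

4590 lb/ft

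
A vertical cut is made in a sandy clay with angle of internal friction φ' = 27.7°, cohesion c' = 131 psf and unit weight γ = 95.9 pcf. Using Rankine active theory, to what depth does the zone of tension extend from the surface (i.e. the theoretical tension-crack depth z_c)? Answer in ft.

4.52 ft

K_a = tan²(45° − 27.7°/2) = 0.3653; √K_a = 0.6044.
The active pressure is zero where K_a γ z = 2c√K_a, so z_c = 2c/(γ√K_a) = 2×131/(95.9×0.6044) = 4.520 ft.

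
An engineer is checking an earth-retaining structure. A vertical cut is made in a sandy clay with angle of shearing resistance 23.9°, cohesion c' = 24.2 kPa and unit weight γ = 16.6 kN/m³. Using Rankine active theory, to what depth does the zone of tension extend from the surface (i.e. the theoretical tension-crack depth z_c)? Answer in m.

4.48 m

K_a = tan²(45° − 23.9°/2) = 0.4233; √K_a = 0.6506.
The active pressure is zero where K_a γ z = 2c√K_a, so z_c = 2c/(γ√K_a) = 2×24.2/(16.6×0.6506) = 4.481 m.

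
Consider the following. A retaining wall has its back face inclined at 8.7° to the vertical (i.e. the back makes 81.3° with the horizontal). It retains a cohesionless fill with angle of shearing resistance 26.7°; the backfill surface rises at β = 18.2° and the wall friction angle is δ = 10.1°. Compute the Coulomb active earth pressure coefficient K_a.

0.572

K_a = sin²(α+φ) / [sin²α · sin(α−δ) · (1 + √{sin(φ+δ)sin(φ−β) / (sin(α−δ)sin(α+β))})²].
With α = 81.3°, φ = 26.7°, δ = 10.1°, β = 18.2°: K_a = 0.5716.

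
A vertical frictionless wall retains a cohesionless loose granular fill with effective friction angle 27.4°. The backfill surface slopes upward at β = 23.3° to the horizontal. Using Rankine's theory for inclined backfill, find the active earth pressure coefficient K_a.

K_a = cos β · (cos β − √(cos²β − cos²φ)) / (cos β + √(cos²β − cos²φ)).
cos β = 0.9184, cos φ = 0.8878, √(cos²β − cos²φ) = 0.2352.
K_a = 0.9184 × (0.9184 − 0.2352)/(0.9184 + 0.2352) = 0.5439.

0.544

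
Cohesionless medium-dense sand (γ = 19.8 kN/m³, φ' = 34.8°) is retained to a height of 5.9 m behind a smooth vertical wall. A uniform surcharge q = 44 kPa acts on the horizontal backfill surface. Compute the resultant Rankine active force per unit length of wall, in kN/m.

K_a = tan²(45° − φ/2) = 0.2733.
Soil triangle: ½ K_a γ H² = 0.5×0.2733×19.8×5.9² = 94.19 kN/m.
Surcharge rectangle: K_a q H = 0.2733×44×5.9 = 70.95 kN/m.
Total = 94.19 + 70.95 = 165.1 kN/m.

165 kN/m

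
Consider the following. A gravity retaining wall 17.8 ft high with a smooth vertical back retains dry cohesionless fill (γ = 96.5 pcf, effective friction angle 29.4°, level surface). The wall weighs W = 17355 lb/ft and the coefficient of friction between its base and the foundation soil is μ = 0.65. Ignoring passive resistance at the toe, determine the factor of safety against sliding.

2.16

K_a = tan²(45° − 29.4°/2) = 0.3415.
P_a = ½K_aγH² = 0.5×0.3415×96.5×17.8² = 5220 lb/ft, acting at H/3 = 5.933 ft above the base.
FS_sliding = μW / P_a = 0.65×17355 / 5220 = 2.161.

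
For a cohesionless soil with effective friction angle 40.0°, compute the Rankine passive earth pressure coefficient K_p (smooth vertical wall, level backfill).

4.60

K_p = (1 + sin φ)/(1 − sin φ) = tan²(45° + 40.0°/2) = 4.599.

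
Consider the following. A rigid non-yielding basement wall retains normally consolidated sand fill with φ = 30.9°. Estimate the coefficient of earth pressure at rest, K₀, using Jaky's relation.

K₀ = 1 − sin φ' = 1 − sin 30.9° = 0.4865.

0.486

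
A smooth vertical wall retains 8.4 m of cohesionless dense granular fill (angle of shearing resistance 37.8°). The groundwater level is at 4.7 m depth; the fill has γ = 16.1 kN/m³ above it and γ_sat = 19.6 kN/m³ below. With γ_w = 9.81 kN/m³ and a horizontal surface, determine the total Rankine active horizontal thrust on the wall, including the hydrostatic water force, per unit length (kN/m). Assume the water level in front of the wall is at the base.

K_a = tan²(45° − φ/2) = 0.2400.
γ' = 19.6 − 9.81 = 9.790 kN/m³. Depth below WT = 3.7 m.
σ'_h at WT = K_a γ d_w = 18.16 kPa; at base = 18.16 + K_a γ' × 3.7 = 26.85 kPa.
P₁ (0–4.7 m) = ½×18.16×4.7 = 42.68. P₂ (4.7–8.4 m) = ½(18.16+26.85)×3.7 = 83.28.
P_w = ½ γ_w h₂² = 0.5×9.81×3.7² = 67.15. Total = 42.68+83.28+67.15 = 193.1 kN/m.

193 kN/m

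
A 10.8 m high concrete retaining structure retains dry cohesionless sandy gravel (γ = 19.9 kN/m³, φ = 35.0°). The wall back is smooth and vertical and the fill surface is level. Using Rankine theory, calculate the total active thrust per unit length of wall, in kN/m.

K_a = tan²(45° − φ/2) = 0.2710.
P_a = ½ K_a γ H² = 0.5 × 0.2710 × 19.9 × 10.8² = 314.5 kN/m.

315 kN/m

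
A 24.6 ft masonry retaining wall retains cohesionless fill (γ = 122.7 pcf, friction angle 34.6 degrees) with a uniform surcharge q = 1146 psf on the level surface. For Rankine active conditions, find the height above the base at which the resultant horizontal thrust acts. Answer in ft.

K_a = 0.2756.
Triangular part P₁ = ½K_aγH² = 10230 at H/3 = 8.200 ft; rectangular part P₂ = K_a q H = 7771 at H/2 = 12.30 ft.
ȳ = (P₁·8.200 + P₂·12.30)/(P₁+P₂) = 9.970 ft.

9.97 ft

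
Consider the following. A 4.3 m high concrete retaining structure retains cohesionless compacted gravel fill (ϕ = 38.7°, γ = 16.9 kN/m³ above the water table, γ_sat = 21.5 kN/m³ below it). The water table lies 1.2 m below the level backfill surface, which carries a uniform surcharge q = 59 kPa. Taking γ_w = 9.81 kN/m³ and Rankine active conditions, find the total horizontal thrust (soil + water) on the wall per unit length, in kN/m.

136 kN/m

K_a = tan²(45° − φ/2) = 0.2306.
γ' = 21.5 − 9.81 = 11.69 kN/m³. h₂ = H − d_w = 3.1 m.
σ'_h: at surface K_a·q = 13.60; at WT K_a(q+γd_w) = 18.28; at base K_a(q+γd_w+γ'h₂) = 26.64 kPa.
P₁ = ½(13.60+18.28)×1.2 = 19.13; P₂ = ½(18.28+26.64)×3.1 = 69.62; P_w = ½γ_w h₂² = 47.14.
Total = 19.13+69.62+47.14 = 135.9 kN/m.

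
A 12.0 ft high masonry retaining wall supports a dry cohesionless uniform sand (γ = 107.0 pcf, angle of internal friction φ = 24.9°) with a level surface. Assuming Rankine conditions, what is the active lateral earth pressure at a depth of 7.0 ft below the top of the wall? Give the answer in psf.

305 psf

K_a = (1 − sin φ)/(1 + sin φ) = 0.4074.
σ_h = K_a γ z = 0.4074 × 107.0 × 7.0 = 305.2 psf.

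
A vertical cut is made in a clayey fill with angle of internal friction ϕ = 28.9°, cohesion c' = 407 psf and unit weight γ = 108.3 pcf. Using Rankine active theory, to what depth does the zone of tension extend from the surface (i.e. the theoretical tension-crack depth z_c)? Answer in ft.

K_a = tan²(45° − 28.9°/2) = 0.3484; √K_a = 0.5902.
The active pressure is zero where K_a γ z = 2c√K_a, so z_c = 2c/(γ√K_a) = 2×407/(108.3×0.5902) = 12.73 ft.

12.7 ft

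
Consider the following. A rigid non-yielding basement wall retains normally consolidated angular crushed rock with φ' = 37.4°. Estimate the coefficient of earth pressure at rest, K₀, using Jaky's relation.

0.393

K₀ = 1 − sin φ' = 1 − sin 37.4° = 0.3926.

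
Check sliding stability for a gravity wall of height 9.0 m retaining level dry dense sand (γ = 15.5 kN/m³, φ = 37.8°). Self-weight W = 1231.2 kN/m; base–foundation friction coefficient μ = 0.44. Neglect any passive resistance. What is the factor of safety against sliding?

3.60

K_a = tan²(45° − 37.8°/2) = 0.2400.
P_a = ½K_aγH² = 0.5×0.2400×15.5×9.0² = 150.7 kN/m, acting at H/3 = 3.000 m above the base.
FS_sliding = μW / P_a = 0.44×1231.2 / 150.7 = 3.596.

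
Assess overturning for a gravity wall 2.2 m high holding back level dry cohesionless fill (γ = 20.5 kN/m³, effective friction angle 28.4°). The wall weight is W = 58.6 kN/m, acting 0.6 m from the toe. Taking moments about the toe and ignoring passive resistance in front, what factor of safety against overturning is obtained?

2.72

K_a = tan²(45° − 28.4°/2) = 0.3554.
P_a = ½K_aγH² = 0.5×0.3554×20.5×2.2² = 17.63 kN/m, acting at H/3 = 0.7333 m above the base.
Overturning moment M_o = P_a × H/3 = 17.63 × 0.7333 = 12.93.
Resisting moment M_r = W × 0.6 = 58.6 × 0.6 = 35.16.
FS_overturning = M_r/M_o = 35.16/12.93 = 2.720.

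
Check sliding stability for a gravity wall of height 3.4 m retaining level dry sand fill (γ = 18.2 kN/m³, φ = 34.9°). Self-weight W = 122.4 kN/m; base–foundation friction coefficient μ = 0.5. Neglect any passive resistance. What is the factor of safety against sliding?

2.14

K_a = tan²(45° − 34.9°/2) = 0.2721.
P_a = ½K_aγH² = 0.5×0.2721×18.2×3.4² = 28.63 kN/m, acting at H/3 = 1.133 m above the base.
FS_sliding = μW / P_a = 0.5×122.4 / 28.63 = 2.138.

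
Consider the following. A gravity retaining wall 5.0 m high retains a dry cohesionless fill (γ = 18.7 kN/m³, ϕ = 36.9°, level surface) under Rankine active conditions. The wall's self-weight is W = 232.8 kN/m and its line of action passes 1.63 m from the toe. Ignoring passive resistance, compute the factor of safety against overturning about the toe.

K_a = tan²(45° − 36.9°/2) = 0.2497.
P_a = ½K_aγH² = 0.5×0.2497×18.7×5.0² = 58.36 kN/m, acting at H/3 = 1.667 m above the base.
Overturning moment M_o = P_a × H/3 = 58.36 × 1.667 = 97.27.
Resisting moment M_r = W × 1.63 = 232.8 × 1.63 = 379.5.
FS_overturning = M_r/M_o = 379.5/97.27 = 3.901.

3.90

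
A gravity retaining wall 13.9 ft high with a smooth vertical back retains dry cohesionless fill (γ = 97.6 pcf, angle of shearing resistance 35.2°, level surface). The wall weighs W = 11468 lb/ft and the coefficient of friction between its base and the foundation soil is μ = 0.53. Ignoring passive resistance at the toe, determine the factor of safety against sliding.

2.40

K_a = tan²(45° − 35.2°/2) = 0.2687.
P_a = ½K_aγH² = 0.5×0.2687×97.6×13.9² = 2533 lb/ft, acting at H/3 = 4.633 ft above the base.
FS_sliding = μW / P_a = 0.53×11468 / 2533 = 2.399.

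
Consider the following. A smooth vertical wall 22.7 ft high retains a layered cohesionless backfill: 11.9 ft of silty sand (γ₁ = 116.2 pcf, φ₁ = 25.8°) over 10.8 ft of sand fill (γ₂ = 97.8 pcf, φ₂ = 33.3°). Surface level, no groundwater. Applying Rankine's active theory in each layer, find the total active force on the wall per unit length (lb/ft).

K_a1 = tan²(45°−25.8°/2) = 0.3935; K_a2 = tan²(45°−33.3°/2) = 0.2911.
Layer 1: σ at base = K_a1 γ₁ h₁ = 544.1 psf; P₁ = ½×544.1×11.9 = 3238.
Layer 2: σ_v at top = γ₁h₁ = 1383; σ_h top = K_a2×1383 = 402.6; σ_h base = K_a2×(1383+97.8×10.8) = 710.1.
P₂ = ½(402.6+710.1)×10.8 = 6008. Total P_a = 3238+6008 = 9246 lb/ft.

9250 lb/ft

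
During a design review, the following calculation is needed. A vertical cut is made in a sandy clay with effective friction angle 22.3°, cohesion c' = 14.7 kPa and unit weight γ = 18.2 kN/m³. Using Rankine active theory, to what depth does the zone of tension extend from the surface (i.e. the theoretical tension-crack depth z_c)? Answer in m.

K_a = tan²(45° − 22.3°/2) = 0.4498; √K_a = 0.6707.
The active pressure is zero where K_a γ z = 2c√K_a, so z_c = 2c/(γ√K_a) = 2×14.7/(18.2×0.6707) = 2.408 m.

2.41 m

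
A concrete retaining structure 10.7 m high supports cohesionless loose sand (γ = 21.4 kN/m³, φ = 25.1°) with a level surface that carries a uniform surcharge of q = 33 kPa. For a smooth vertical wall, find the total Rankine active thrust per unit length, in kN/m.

638 kN/m

K_a = tan²(45° − φ/2) = 0.4043.
Soil triangle: ½ K_a γ H² = 0.5×0.4043×21.4×10.7² = 495.3 kN/m.
Surcharge rectangle: K_a q H = 0.4043×33×10.7 = 142.8 kN/m.
Total = 495.3 + 142.8 = 638.0 kN/m.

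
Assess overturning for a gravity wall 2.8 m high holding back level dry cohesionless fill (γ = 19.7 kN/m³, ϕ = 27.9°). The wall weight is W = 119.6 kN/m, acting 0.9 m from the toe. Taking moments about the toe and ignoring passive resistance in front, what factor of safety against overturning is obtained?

K_a = tan²(45° − 27.9°/2) = 0.3625.
P_a = ½K_aγH² = 0.5×0.3625×19.7×2.8² = 27.99 kN/m, acting at H/3 = 0.9333 m above the base.
Overturning moment M_o = P_a × H/3 = 27.99 × 0.9333 = 26.12.
Resisting moment M_r = W × 0.9 = 119.6 × 0.9 = 107.6.
FS_overturning = M_r/M_o = 107.6/26.12 = 4.120.

4.12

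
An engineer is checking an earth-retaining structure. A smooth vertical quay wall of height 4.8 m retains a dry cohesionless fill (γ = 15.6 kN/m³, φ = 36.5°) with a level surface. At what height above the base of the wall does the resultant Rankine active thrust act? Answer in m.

1.60 m

K_a = 0.2541.
The pressure distribution is triangular, so the resultant acts at H/3 above the base = 4.8/3 = 1.600 m.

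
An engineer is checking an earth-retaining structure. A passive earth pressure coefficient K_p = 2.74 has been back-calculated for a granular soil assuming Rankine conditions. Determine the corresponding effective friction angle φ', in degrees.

K_p = (1+sin φ)/(1−sin φ) ⇒ sin φ = (K_p − 1)/(K_p + 1) = 0.4652.
φ = arcsin(0.4652) = 27.73°.

27.7°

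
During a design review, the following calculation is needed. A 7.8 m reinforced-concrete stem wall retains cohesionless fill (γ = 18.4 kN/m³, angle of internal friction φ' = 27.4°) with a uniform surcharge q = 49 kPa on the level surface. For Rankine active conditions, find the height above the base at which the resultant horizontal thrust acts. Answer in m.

K_a = 0.3697.
Triangular part P₁ = ½K_aγH² = 206.9 at H/3 = 2.600 m; rectangular part P₂ = K_a q H = 141.3 at H/2 = 3.900 m.
ȳ = (P₁·2.600 + P₂·3.900)/(P₁+P₂) = 3.127 m.

3.13 m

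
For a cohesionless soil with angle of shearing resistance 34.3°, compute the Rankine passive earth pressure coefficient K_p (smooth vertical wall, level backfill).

3.58

K_p = (1 + sin φ)/(1 − sin φ) = tan²(45° + 34.3°/2) = 3.582.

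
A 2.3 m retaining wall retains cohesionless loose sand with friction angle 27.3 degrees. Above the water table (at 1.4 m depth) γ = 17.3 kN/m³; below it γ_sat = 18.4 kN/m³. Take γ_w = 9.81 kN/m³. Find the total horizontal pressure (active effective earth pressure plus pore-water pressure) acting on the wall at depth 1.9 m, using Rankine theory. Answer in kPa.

15.5 kPa

K_a = (1 − sin φ)/(1 + sin φ) = 0.3711.
γ' = 18.4 − 9.81 = 8.590 kN/m³.
Effective vertical stress at 1.9 m: σ'_v = 17.3×1.4 + 8.590×0.500 = 28.51 kPa.
σ'_h = K_a σ'_v = 0.3711 × 28.51 = 10.58 kPa; u = γ_w × 0.500 = 4.905 kPa.
Total σ_h = 10.58 + 4.905 = 15.49 kPa.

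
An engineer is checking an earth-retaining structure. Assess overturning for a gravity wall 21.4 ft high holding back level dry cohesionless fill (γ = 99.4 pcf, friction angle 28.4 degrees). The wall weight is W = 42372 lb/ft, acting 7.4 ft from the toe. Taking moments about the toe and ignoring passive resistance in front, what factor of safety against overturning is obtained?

5.43

K_a = tan²(45° − 28.4°/2) = 0.3554.
P_a = ½K_aγH² = 0.5×0.3554×99.4×21.4² = 8088 lb/ft, acting at H/3 = 7.133 ft above the base.
Overturning moment M_o = P_a × H/3 = 8088 × 7.133 = 57700.
Resisting moment M_r = W × 7.4 = 42372 × 7.4 = 313600.
FS_overturning = M_r/M_o = 313600/57700 = 5.435.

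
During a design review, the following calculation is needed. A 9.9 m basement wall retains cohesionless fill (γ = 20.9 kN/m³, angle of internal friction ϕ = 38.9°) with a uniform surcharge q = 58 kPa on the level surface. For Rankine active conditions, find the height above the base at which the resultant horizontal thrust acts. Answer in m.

K_a = 0.2285.
Triangular part P₁ = ½K_aγH² = 234.1 at H/3 = 3.300 m; rectangular part P₂ = K_a q H = 131.2 at H/2 = 4.950 m.
ȳ = (P₁·3.300 + P₂·4.950)/(P₁+P₂) = 3.893 m.

3.89 m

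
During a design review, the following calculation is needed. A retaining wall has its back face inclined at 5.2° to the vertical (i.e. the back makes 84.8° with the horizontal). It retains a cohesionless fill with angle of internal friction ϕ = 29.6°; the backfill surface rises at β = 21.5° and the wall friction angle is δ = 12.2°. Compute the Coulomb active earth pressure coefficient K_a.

K_a = sin²(α+φ) / [sin²α · sin(α−δ) · (1 + √{sin(φ+δ)sin(φ−β) / (sin(α−δ)sin(α+β))})²].
With α = 84.8°, φ = 29.6°, δ = 12.2°, β = 21.5°: K_a = 0.5028.

0.503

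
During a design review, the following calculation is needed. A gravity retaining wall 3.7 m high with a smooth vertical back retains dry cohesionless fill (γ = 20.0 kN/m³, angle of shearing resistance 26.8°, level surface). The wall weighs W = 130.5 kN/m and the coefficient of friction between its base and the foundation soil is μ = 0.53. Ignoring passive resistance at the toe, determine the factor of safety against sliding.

K_a = tan²(45° − 26.8°/2) = 0.3785.
P_a = ½K_aγH² = 0.5×0.3785×20.0×3.7² = 51.81 kN/m, acting at H/3 = 1.233 m above the base.
FS_sliding = μW / P_a = 0.53×130.5 / 51.81 = 1.335.

1.33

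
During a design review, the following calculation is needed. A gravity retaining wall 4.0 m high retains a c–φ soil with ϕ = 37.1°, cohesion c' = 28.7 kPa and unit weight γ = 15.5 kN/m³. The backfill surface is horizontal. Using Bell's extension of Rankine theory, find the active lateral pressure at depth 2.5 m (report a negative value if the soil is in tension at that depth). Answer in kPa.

K_a = (1 − sin φ)/(1 + sin φ) = 0.2475.
σ_a = K_a γ z − 2c√K_a = 0.2475×15.5×2.5 − 2×28.7×0.4975 = -18.97 kPa.

-19.0 kPa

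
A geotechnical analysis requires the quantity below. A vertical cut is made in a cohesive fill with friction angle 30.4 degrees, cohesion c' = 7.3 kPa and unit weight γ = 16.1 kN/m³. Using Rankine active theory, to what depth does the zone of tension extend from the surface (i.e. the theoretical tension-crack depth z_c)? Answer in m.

1.58 m

K_a = tan²(45° − 30.4°/2) = 0.3280; √K_a = 0.5727.
The active pressure is zero where K_a γ z = 2c√K_a, so z_c = 2c/(γ√K_a) = 2×7.3/(16.1×0.5727) = 1.583 m.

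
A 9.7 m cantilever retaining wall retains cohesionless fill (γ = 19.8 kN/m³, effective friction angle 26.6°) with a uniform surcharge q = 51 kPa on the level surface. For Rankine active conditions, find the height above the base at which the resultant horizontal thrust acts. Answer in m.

K_a = 0.3814.
Triangular part P₁ = ½K_aγH² = 355.3 at H/3 = 3.233 m; rectangular part P₂ = K_a q H = 188.7 at H/2 = 4.850 m.
ȳ = (P₁·3.233 + P₂·4.850)/(P₁+P₂) = 3.794 m.

3.79 m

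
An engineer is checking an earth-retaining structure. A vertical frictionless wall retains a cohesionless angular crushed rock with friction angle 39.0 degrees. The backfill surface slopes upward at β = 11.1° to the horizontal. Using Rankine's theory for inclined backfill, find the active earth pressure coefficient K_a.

K_a = cos β · (cos β − √(cos²β − cos²φ)) / (cos β + √(cos²β − cos²φ)).
cos β = 0.9813, cos φ = 0.7771, √(cos²β − cos²φ) = 0.5991.
K_a = 0.9813 × (0.9813 − 0.5991)/(0.9813 + 0.5991) = 0.2373.

0.237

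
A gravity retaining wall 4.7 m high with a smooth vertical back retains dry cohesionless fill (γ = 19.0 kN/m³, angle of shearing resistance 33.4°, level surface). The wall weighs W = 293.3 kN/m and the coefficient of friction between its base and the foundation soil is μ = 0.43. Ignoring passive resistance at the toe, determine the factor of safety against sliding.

2.07

K_a = tan²(45° − 33.4°/2) = 0.2899.
P_a = ½K_aγH² = 0.5×0.2899×19.0×4.7² = 60.84 kN/m, acting at H/3 = 1.567 m above the base.
FS_sliding = μW / P_a = 0.43×293.3 / 60.84 = 2.073.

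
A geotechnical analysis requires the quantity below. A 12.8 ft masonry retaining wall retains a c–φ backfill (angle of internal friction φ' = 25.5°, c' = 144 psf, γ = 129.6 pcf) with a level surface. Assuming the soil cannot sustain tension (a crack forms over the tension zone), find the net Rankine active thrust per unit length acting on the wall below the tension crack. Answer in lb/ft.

K_a = 0.3981; √K_a = 0.6310.
Tension-crack depth z_c = 2c/(γ√K_a) = 2×144/(129.6×0.6310) = 3.522 ft.
σ_a at base = K_a γ H − 2c√K_a = 0.3981×129.6×12.8 − 2×144×0.6310 = 478.7 psf.
P_a = ½ × 478.7 × (H − z_c) = 0.5×478.7×9.278 = 2221 lb/ft.

2220 lb/ft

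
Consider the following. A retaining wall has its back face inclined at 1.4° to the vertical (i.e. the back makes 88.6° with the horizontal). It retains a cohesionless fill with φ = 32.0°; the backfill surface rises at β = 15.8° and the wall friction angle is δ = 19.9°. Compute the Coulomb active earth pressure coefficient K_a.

K_a = sin²(α+φ) / [sin²α · sin(α−δ) · (1 + √{sin(φ+δ)sin(φ−β) / (sin(α−δ)sin(α+β))})²].
With α = 88.6°, φ = 32.0°, δ = 19.9°, β = 15.8°: K_a = 0.3568.

0.357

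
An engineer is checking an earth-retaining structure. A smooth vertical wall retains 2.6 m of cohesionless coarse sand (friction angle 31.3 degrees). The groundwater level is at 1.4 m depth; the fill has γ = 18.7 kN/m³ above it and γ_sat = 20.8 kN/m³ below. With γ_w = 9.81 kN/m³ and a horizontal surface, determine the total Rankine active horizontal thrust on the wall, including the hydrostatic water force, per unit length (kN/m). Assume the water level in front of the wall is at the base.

25.3 kN/m

K_a = tan²(45° − φ/2) = 0.3162.
γ' = 20.8 − 9.81 = 10.99 kN/m³. Depth below WT = 1.2 m.
σ'_h at WT = K_a γ d_w = 8.278 kPa; at base = 8.278 + K_a γ' × 1.2 = 12.45 kPa.
P₁ (0–1.4 m) = ½×8.278×1.4 = 5.795. P₂ (1.4–2.6 m) = ½(8.278+12.45)×1.2 = 12.44.
P_w = ½ γ_w h₂² = 0.5×9.81×1.2² = 7.063. Total = 5.795+12.44+7.063 = 25.29 kN/m.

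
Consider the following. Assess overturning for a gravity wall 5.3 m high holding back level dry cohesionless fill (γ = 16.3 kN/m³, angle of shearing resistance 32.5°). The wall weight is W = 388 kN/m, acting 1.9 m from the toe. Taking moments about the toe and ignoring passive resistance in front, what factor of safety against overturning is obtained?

K_a = tan²(45° − 32.5°/2) = 0.3010.
P_a = ½K_aγH² = 0.5×0.3010×16.3×5.3² = 68.90 kN/m, acting at H/3 = 1.767 m above the base.
Overturning moment M_o = P_a × H/3 = 68.90 × 1.767 = 121.7.
Resisting moment M_r = W × 1.9 = 388 × 1.9 = 737.2.
FS_overturning = M_r/M_o = 737.2/121.7 = 6.056.

6.06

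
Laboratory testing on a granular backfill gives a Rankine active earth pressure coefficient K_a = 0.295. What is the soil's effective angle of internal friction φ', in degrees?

33.0°

K_a = tan²(45° − φ/2) ⇒ 45° − φ/2 = arctan(√0.295) = 28.51°.
φ = 2(45° − 28.51°) = 32.98°.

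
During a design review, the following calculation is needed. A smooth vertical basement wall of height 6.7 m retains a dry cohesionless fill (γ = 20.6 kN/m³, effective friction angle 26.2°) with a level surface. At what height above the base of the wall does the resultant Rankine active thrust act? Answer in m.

2.23 m

K_a = 0.3874.
The pressure distribution is triangular, so the resultant acts at H/3 above the base = 6.7/3 = 2.233 m.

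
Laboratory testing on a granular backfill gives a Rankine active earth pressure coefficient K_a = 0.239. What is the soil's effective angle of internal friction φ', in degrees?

K_a = tan²(45° − φ/2) ⇒ 45° − φ/2 = arctan(√0.239) = 26.05°.
φ = 2(45° − 26.05°) = 37.89°.

37.9°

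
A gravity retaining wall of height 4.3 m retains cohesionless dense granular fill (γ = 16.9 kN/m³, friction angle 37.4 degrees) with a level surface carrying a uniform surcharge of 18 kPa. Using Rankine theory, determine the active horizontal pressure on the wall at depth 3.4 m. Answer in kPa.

18.4 kPa

K_a = (1 − sin φ)/(1 + sin φ) = 0.2443.
σ_v = γz + q = 16.9 × 3.4 + 18 = 75.46 kPa.
σ_h = K_a σ_v = 0.2443 × 75.46 = 18.43 kPa.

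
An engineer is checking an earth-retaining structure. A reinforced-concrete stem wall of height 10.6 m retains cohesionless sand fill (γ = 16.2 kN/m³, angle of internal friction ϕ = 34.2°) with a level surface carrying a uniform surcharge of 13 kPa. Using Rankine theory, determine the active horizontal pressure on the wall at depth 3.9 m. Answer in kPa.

K_a = (1 − sin φ)/(1 + sin φ) = 0.2803.
σ_v = γz + q = 16.2 × 3.9 + 13 = 76.18 kPa.
σ_h = K_a σ_v = 0.2803 × 76.18 = 21.36 kPa.

21.4 kPa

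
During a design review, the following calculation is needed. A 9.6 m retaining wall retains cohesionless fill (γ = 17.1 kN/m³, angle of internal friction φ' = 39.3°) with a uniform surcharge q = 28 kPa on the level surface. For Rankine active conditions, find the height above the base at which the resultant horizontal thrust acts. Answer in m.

3.61 m

K_a = 0.2245.
Triangular part P₁ = ½K_aγH² = 176.9 at H/3 = 3.200 m; rectangular part P₂ = K_a q H = 60.33 at H/2 = 4.800 m.
ȳ = (P₁·3.200 + P₂·4.800)/(P₁+P₂) = 3.607 m.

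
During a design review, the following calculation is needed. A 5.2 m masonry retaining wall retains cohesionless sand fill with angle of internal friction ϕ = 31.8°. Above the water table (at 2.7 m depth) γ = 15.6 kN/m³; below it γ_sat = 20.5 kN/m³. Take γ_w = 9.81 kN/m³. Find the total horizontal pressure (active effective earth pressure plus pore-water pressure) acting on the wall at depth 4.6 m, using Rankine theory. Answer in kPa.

38.0 kPa

K_a = (1 − sin φ)/(1 + sin φ) = 0.3098.
γ' = 20.5 − 9.81 = 10.69 kN/m³.
Effective vertical stress at 4.6 m: σ'_v = 15.6×2.7 + 10.69×1.90 = 62.43 kPa.
σ'_h = K_a σ'_v = 0.3098 × 62.43 = 19.34 kPa; u = γ_w × 1.90 = 18.64 kPa.
Total σ_h = 19.34 + 18.64 = 37.98 kPa.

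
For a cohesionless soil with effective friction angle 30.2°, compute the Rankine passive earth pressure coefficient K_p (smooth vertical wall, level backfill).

3.02

K_p = (1 + sin φ)/(1 − sin φ) = tan²(45° + 30.2°/2) = 3.024.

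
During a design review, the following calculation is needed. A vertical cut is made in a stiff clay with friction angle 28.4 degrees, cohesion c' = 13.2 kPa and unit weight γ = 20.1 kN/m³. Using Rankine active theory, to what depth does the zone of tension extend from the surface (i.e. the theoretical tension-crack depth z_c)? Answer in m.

2.20 m

K_a = tan²(45° − 28.4°/2) = 0.3554; √K_a = 0.5961.
The active pressure is zero where K_a γ z = 2c√K_a, so z_c = 2c/(γ√K_a) = 2×13.2/(20.1×0.5961) = 2.203 m.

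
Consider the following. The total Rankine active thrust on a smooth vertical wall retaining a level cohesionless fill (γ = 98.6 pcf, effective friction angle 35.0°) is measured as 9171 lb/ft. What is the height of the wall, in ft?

26.2 ft

K_a = 0.2710. P_a = ½ K_a γ H² ⇒ H = √(2P_a/(K_a γ)).
H = √(2×9171/(0.2710×98.6)) = 26.20 ft.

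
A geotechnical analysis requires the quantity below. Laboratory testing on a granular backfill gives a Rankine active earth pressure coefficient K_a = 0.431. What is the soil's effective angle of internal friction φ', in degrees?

23.4°

K_a = tan²(45° − φ/2) ⇒ 45° − φ/2 = arctan(√0.431) = 33.29°.
φ = 2(45° − 33.29°) = 23.43°.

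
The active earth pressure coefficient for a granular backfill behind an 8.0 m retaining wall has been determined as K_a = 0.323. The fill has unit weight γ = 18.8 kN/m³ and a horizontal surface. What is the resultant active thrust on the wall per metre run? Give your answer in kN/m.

P = ½ K_a γ H² = 0.5 × 0.323 × 18.8 × 8.0² = 194.3 kN/m.

194 kN/m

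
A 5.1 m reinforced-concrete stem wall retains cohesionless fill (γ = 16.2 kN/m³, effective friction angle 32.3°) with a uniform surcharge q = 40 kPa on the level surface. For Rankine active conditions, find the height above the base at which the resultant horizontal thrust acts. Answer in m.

K_a = 0.3035.
Triangular part P₁ = ½K_aγH² = 63.94 at H/3 = 1.700 m; rectangular part P₂ = K_a q H = 61.91 at H/2 = 2.550 m.
ȳ = (P₁·1.700 + P₂·2.550)/(P₁+P₂) = 2.118 m.

2.12 m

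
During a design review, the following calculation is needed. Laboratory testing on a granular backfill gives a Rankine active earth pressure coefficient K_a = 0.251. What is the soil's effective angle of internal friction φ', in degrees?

36.8°

K_a = tan²(45° − φ/2) ⇒ 45° − φ/2 = arctan(√0.251) = 26.61°.
φ = 2(45° − 26.61°) = 36.78°.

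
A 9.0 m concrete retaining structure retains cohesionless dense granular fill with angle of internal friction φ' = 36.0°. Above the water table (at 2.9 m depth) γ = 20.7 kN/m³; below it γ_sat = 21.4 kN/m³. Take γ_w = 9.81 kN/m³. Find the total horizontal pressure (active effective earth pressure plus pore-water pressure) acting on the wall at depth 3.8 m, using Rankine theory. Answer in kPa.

27.1 kPa

K_a = (1 − sin φ)/(1 + sin φ) = 0.2596.
γ' = 21.4 − 9.81 = 11.59 kN/m³.
Effective vertical stress at 3.8 m: σ'_v = 20.7×2.9 + 11.59×0.900 = 70.46 kPa.
σ'_h = K_a σ'_v = 0.2596 × 70.46 = 18.29 kPa; u = γ_w × 0.900 = 8.829 kPa.
Total σ_h = 18.29 + 8.829 = 27.12 kPa.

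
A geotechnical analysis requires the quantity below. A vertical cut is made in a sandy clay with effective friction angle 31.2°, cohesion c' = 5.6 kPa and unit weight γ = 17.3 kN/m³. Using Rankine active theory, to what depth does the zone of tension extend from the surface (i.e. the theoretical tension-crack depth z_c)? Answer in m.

1.15 m

K_a = tan²(45° − 31.2°/2) = 0.3175; √K_a = 0.5635.
The active pressure is zero where K_a γ z = 2c√K_a, so z_c = 2c/(γ√K_a) = 2×5.6/(17.3×0.5635) = 1.149 m.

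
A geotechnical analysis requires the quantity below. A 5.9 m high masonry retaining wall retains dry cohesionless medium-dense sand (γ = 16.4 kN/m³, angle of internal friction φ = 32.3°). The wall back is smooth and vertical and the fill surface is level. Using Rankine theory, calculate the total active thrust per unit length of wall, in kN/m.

86.6 kN/m

K_a = tan²(45° − φ/2) = 0.3035.
P_a = ½ K_a γ H² = 0.5 × 0.3035 × 16.4 × 5.9² = 86.63 kN/m.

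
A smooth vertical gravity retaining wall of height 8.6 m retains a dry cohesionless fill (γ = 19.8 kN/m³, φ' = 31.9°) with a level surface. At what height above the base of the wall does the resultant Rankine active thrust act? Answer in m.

2.87 m

K_a = 0.3085.
The pressure distribution is triangular, so the resultant acts at H/3 above the base = 8.6/3 = 2.867 m.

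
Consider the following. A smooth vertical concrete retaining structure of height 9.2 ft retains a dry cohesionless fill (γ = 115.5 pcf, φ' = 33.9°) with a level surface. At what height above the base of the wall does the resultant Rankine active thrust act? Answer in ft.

K_a = 0.2839.
The pressure distribution is triangular, so the resultant acts at H/3 above the base = 9.2/3 = 3.067 ft.

3.07 ft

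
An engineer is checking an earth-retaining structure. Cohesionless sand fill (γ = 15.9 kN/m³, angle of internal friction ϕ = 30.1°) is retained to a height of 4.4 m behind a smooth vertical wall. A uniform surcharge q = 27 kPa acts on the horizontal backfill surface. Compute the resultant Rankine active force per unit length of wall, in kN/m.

90.5 kN/m

K_a = tan²(45° − φ/2) = 0.3320.
Soil triangle: ½ K_a γ H² = 0.5×0.3320×15.9×4.4² = 51.10 kN/m.
Surcharge rectangle: K_a q H = 0.3320×27×4.4 = 39.44 kN/m.
Total = 51.10 + 39.44 = 90.54 kN/m.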